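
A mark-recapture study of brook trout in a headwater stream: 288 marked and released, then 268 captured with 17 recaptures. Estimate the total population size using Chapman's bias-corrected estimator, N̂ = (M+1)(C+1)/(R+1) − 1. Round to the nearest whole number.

N̂ = (288+1)(268+1)/(17+1) − 1 = 289·269/18 − 1
= 77741/18 − 1 ≈ 4318.9 − 1 ≈ 4317.9 → 4318

N ≈ 4318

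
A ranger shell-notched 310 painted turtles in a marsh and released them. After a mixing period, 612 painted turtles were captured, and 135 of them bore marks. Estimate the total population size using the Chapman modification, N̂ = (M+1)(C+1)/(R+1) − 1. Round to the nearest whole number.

N̂ = (310+1)(612+1)/(135+1) − 1 = 311·613/136 − 1
= 190643/136 − 1 ≈ 1401.8 − 1 ≈ 1400.8 → 1401

N ≈ 1401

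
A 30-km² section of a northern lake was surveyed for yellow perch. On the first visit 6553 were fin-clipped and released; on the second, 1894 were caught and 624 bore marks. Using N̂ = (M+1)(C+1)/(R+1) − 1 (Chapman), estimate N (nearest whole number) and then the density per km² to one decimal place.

N̂ = 6554·1895/625 − 1 = 12419830/625 − 1 ≈ 19870.7 → 19871
Density = N̂ / area = 19871 / 30 ≈ 662.37 → 662.4 per km²

density ≈ 662.4 yellow perch per km²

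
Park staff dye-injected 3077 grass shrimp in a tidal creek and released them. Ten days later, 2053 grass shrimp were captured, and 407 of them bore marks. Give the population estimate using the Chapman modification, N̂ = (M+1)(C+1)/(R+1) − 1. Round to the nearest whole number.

N ≈ 15,495

N̂ = (3077+1)(2053+1)/(407+1) − 1 = 3078·2054/408 − 1
= 6322212/408 − 1 ≈ 15495.6 − 1 ≈ 15494.6 → 15495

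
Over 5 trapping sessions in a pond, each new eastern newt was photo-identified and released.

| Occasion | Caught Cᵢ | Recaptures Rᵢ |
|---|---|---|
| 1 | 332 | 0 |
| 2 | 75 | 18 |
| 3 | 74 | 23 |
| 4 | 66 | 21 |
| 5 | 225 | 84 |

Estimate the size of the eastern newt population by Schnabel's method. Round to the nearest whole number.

N ≈ 1314

Marked at large before each occasion: Mᵢ = Σⱼ<ᵢ (Cⱼ − Rⱼ) → M1=0, M2=332, M3=389, M4=440, M5=485
Σ MᵢCᵢ = 0·332 + 332·75 + 389·74 + 440·66 + 485·225 = 0 + 24900 + 28786 + 29040 + 109125 = 191851
Σ Rᵢ = 0 + 18 + 23 + 21 + 84 = 146
N̂ = 191851 / 146 ≈ 1314.0 → 1314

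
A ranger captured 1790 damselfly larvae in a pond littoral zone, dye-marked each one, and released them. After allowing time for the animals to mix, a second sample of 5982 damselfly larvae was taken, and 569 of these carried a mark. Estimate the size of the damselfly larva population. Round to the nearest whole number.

N ≈ 18,819

The marked fraction in the recapture sample should equal the marked fraction in the population: 569/5982 = 1790/N.
N = (1790 × 5982) / 569 = 10707780 / 569 ≈ 18818.6 → 18819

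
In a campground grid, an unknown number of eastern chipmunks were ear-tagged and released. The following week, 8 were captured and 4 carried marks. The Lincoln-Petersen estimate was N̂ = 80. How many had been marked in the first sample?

M = 40

From N = M·C/R: M = N·R / C = 80·4 / 8 = 320 / 8 = 40.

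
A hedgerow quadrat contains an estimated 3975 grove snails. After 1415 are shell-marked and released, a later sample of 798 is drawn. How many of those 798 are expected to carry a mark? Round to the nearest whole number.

expected recaptures ≈ 284

The marked fraction of the population is 1415/3975, so in a sample of 798 expect C·(M/N) marked.
E[R] = 1415 × 798 / 3975 = 1129170 / 3975 ≈ 284.1 → 284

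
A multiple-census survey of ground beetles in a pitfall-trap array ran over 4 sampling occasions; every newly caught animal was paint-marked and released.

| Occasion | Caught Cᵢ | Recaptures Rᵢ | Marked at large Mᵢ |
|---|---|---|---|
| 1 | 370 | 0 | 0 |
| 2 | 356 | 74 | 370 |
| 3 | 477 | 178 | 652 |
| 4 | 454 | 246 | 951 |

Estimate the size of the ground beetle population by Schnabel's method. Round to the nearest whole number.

N ≈ 1756

Σ MᵢCᵢ = 0·370 + 370·356 + 652·477 + 951·454 = 0 + 131720 + 311004 + 431754 = 874478
Σ Rᵢ = 0 + 74 + 178 + 246 = 498
N̂ = 874478 / 498 ≈ 1756.0 → 1756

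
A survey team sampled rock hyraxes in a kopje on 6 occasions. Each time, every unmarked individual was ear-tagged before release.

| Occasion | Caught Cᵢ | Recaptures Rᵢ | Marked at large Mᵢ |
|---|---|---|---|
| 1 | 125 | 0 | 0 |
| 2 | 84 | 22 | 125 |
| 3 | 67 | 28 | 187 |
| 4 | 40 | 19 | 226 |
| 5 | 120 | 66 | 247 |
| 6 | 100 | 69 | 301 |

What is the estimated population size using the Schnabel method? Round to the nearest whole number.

Σ MᵢCᵢ = 0·125 + 125·84 + 187·67 + 226·40 + 247·120 + 301·100 = 0 + 10500 + 12529 + 9040 + 29640 + 30100 = 91809
Σ Rᵢ = 0 + 22 + 28 + 19 + 66 + 69 = 204
N̂ = 91809 / 204 ≈ 450.0 → 450

N ≈ 450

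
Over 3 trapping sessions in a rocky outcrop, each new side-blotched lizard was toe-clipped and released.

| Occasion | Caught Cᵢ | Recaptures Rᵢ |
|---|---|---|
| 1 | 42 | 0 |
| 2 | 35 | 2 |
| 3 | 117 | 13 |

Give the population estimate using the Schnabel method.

N = 683

Marked at large before each occasion: Mᵢ = Σⱼ<ᵢ (Cⱼ − Rⱼ) → M1=0, M2=42, M3=75
Σ MᵢCᵢ = 0·42 + 42·35 + 75·117 = 0 + 1470 + 8775 = 10245
Σ Rᵢ = 0 + 2 + 13 = 15
N̂ = 10245 / 15 = 683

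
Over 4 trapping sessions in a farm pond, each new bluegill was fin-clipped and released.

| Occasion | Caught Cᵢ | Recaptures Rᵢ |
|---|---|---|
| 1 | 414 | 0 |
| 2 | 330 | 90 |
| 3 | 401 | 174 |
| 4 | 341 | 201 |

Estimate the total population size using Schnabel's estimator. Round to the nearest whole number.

Marked at large before each occasion: Mᵢ = Σⱼ<ᵢ (Cⱼ − Rⱼ) → M1=0, M2=414, M3=654, M4=881
Σ MᵢCᵢ = 0·414 + 414·330 + 654·401 + 881·341 = 0 + 136620 + 262254 + 300421 = 699295
Σ Rᵢ = 0 + 90 + 174 + 201 = 465
N̂ = 699295 / 465 ≈ 1503.9 → 1504

N ≈ 1504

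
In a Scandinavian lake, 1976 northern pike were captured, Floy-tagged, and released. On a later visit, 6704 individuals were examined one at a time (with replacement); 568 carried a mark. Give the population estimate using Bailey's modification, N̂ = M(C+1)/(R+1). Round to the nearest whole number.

N̂ = 1976·(6704+1)/(568+1) = 1976·6705/569 = 13249080/569 ≈ 23284.9 → 23285

N ≈ 23,285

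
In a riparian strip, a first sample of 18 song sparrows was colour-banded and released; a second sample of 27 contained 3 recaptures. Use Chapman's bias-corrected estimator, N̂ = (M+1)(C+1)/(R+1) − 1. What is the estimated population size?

N̂ = (18+1)(27+1)/(3+1) − 1 = 19·28/4 − 1
= 532/4 − 1 = 133 − 1 = 132

N = 132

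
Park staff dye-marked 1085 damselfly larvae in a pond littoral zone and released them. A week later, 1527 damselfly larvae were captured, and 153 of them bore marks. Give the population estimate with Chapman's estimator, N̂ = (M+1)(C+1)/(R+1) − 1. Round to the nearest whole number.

N ≈ 10,774

N̂ = (1085+1)(1527+1)/(153+1) − 1 = 1086·1528/154 − 1
= 1659408/154 − 1 ≈ 10775.4 − 1 ≈ 10774.4 → 10774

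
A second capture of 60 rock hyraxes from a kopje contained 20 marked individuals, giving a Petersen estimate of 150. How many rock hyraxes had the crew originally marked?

From N = M·C/R: M = N·R / C = 150·20 / 60 = 3000 / 60 = 50.

M = 50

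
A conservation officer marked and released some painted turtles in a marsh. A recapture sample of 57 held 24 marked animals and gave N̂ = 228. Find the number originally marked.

From N = M·C/R: M = N·R / C = 228·24 / 57 = 5472 / 57 = 96.

M = 96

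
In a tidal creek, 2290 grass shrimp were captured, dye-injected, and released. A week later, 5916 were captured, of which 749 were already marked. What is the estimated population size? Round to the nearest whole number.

N ≈ 18,088

Lincoln-Petersen assumes M/N = R/C, so N = M·C / R.
N = (2290 × 5916) / 749 = 13547640 / 749 ≈ 18087.6 → 18088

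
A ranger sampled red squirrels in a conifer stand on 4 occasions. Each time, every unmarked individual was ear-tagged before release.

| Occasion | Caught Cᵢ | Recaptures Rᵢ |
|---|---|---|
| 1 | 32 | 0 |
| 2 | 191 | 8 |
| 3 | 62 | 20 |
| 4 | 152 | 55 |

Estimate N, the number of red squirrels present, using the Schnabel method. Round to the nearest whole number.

N ≈ 705

Marked at large before each occasion: Mᵢ = Σⱼ<ᵢ (Cⱼ − Rⱼ) → M1=0, M2=32, M3=215, M4=257
Σ MᵢCᵢ = 0·32 + 32·191 + 215·62 + 257·152 = 0 + 6112 + 13330 + 39064 = 58506
Σ Rᵢ = 0 + 8 + 20 + 55 = 83
N̂ = 58506 / 83 ≈ 704.9 → 705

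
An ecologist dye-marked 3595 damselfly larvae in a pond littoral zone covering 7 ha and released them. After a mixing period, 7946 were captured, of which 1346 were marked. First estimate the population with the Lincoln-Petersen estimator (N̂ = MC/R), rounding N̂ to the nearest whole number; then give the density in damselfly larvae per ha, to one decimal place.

density ≈ 3031.9 damselfly larvae per ha

N̂ = 3595·7946/1346 = 28565870/1346 ≈ 21222.8 → 21223
Density = N̂ / area = 21223 / 7 ≈ 3031.86 → 3031.9 per ha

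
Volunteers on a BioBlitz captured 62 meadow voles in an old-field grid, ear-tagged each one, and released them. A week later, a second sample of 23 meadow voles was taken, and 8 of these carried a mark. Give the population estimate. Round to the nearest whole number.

N ≈ 178

The marked fraction in the recapture sample should equal the marked fraction in the population: 8/23 = 62/N.
N = (62 × 23) / 8 = 1426 / 8 ≈ 178.2 → 178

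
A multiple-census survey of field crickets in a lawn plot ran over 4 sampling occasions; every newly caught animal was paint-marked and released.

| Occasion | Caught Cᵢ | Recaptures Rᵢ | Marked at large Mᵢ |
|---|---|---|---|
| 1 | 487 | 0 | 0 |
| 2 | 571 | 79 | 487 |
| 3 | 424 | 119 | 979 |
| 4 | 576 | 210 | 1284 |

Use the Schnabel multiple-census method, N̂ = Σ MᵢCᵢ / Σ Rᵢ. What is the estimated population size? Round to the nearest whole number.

Σ MᵢCᵢ = 0·487 + 487·571 + 979·424 + 1284·576 = 0 + 278077 + 415096 + 739584 = 1432757
Σ Rᵢ = 0 + 79 + 119 + 210 = 408
N̂ = 1432757 / 408 ≈ 3511.7 → 3512

N ≈ 3512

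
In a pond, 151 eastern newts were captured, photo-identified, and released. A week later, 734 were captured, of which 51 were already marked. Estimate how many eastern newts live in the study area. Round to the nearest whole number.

N ≈ 2173

Lincoln-Petersen assumes M/N = R/C, so N = M·C / R.
N = (151 × 734) / 51 = 110834 / 51 ≈ 2173.2 → 2173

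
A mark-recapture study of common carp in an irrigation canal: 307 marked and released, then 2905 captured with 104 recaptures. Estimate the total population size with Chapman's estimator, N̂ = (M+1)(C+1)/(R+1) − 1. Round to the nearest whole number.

N̂ = (307+1)(2905+1)/(104+1) − 1 = 308·2906/105 − 1
= 895048/105 − 1 ≈ 8524.3 − 1 ≈ 8523.3 → 8523

N ≈ 8523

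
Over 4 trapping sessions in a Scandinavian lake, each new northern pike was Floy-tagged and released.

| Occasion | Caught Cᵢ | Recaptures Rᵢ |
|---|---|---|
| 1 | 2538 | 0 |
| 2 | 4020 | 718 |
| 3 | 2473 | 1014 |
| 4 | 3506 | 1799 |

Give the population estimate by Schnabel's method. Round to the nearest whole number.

N ≈ 14,227

Marked at large before each occasion: Mᵢ = Σⱼ<ᵢ (Cⱼ − Rⱼ) → M1=0, M2=2538, M3=5840, M4=7299
Σ MᵢCᵢ = 0·2538 + 2538·4020 + 5840·2473 + 7299·3506 = 0 + 10202760 + 14442320 + 25590294 = 50235374
Σ Rᵢ = 0 + 718 + 1014 + 1799 = 3531
N̂ = 50235374 / 3531 ≈ 14227.0 → 14227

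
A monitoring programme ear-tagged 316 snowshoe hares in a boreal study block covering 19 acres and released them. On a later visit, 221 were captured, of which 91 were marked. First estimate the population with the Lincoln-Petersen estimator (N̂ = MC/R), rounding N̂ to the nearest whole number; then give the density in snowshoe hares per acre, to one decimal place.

density ≈ 40.4 snowshoe hares per acre

N̂ = 316·221/91 = 69836/91 ≈ 767.4 → 767
Density = N̂ / area = 767 / 19 ≈ 40.37 → 40.4 per acre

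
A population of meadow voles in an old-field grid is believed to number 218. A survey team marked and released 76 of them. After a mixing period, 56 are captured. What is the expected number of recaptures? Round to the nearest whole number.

Expected recaptures E[R] = M·C / N.
E[R] = 76 × 56 / 218 = 4256 / 218 ≈ 19.5 → 20

expected recaptures ≈ 20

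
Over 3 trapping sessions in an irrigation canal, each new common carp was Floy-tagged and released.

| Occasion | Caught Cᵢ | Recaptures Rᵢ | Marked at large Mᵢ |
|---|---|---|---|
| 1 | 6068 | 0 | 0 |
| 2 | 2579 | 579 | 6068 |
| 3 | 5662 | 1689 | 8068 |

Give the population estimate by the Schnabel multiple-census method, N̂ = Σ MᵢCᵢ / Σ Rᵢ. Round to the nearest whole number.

Σ MᵢCᵢ = 0·6068 + 6068·2579 + 8068·5662 = 0 + 15649372 + 45681016 = 61330388
Σ Rᵢ = 0 + 579 + 1689 = 2268
N̂ = 61330388 / 2268 ≈ 27041.6 → 27042

N ≈ 27,042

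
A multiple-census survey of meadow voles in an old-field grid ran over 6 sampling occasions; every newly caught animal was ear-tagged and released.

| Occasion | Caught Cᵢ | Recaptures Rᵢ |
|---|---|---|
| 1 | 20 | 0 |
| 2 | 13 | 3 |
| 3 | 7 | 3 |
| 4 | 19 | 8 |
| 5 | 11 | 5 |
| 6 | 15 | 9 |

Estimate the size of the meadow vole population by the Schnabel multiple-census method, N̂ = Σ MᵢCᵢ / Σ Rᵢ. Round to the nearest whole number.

N ≈ 85

Marked at large before each occasion: Mᵢ = Σⱼ<ᵢ (Cⱼ − Rⱼ) → M1=0, M2=20, M3=30, M4=34, M5=45, M6=51
Σ MᵢCᵢ = 0·20 + 20·13 + 30·7 + 34·19 + 45·11 + 51·15 = 0 + 260 + 210 + 646 + 495 + 765 = 2376
Σ Rᵢ = 0 + 3 + 3 + 8 + 5 + 9 = 28
N̂ = 2376 / 28 ≈ 84.9 → 85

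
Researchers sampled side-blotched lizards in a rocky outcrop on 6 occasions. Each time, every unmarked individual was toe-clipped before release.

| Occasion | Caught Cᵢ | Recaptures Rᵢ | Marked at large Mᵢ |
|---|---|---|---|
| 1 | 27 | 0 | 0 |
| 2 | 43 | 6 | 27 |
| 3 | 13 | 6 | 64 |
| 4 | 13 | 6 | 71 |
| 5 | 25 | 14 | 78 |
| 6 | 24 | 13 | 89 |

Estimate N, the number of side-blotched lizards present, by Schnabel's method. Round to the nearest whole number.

N ≈ 156

Σ MᵢCᵢ = 0·27 + 27·43 + 64·13 + 71·13 + 78·25 + 89·24 = 0 + 1161 + 832 + 923 + 1950 + 2136 = 7002
Σ Rᵢ = 0 + 6 + 6 + 6 + 14 + 13 = 45
N̂ = 7002 / 45 ≈ 155.6 → 156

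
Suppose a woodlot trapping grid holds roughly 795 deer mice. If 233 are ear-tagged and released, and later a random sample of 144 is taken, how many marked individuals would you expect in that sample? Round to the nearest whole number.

expected recaptures ≈ 42

Expected recaptures E[R] = M·C / N.
E[R] = 233 × 144 / 795 = 33552 / 795 ≈ 42.2 → 42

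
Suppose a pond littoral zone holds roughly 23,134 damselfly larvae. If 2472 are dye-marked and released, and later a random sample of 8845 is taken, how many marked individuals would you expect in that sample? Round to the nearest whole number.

expected recaptures ≈ 945

The marked fraction of the population is 2472/23134, so in a sample of 8845 expect C·(M/N) marked.
E[R] = 2472 × 8845 / 23134 = 21864840 / 23134 ≈ 945.1 → 945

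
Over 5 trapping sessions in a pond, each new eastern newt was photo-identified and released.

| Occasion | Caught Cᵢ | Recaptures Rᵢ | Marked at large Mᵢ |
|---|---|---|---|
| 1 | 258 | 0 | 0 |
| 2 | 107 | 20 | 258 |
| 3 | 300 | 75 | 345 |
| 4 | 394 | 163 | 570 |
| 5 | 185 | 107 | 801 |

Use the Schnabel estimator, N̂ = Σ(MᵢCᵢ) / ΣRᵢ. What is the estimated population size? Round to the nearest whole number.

Σ MᵢCᵢ = 0·258 + 258·107 + 345·300 + 570·394 + 801·185 = 0 + 27606 + 103500 + 224580 + 148185 = 503871
Σ Rᵢ = 0 + 20 + 75 + 163 + 107 = 365
N̂ = 503871 / 365 ≈ 1380.47 → 1380

N ≈ 1380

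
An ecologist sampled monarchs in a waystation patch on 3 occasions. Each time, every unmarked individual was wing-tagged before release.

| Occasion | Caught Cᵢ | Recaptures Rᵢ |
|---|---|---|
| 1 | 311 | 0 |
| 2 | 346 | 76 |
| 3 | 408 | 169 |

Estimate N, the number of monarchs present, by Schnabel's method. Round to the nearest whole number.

N ≈ 1407

Marked at large before each occasion: Mᵢ = Σⱼ<ᵢ (Cⱼ − Rⱼ) → M1=0, M2=311, M3=581
Σ MᵢCᵢ = 0·311 + 311·346 + 581·408 = 0 + 107606 + 237048 = 344654
Σ Rᵢ = 0 + 76 + 169 = 245
N̂ = 344654 / 245 ≈ 1406.8 → 1407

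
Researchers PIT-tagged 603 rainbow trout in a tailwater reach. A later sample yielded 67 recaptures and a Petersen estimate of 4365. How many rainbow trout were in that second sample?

From N = M·C/R: C = N·R / M = 4365·67 / 603 = 292455 / 603 = 485.

C = 485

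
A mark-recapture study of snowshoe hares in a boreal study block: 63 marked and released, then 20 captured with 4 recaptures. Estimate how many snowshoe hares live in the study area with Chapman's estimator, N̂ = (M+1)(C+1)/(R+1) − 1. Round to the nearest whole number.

N̂ = (63+1)(20+1)/(4+1) − 1 = 64·21/5 − 1
= 1344/5 − 1 ≈ 268.8 − 1 ≈ 267.8 → 268

N ≈ 268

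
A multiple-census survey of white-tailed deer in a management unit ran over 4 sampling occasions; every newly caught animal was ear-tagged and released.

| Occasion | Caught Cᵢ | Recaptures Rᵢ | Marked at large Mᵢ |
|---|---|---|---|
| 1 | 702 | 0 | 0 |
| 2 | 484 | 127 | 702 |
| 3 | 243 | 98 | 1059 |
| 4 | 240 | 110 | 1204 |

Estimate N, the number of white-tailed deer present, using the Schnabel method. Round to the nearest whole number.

N ≈ 2645

Σ MᵢCᵢ = 0·702 + 702·484 + 1059·243 + 1204·240 = 0 + 339768 + 257337 + 288960 = 886065
Σ Rᵢ = 0 + 127 + 98 + 110 = 335
N̂ = 886065 / 335 ≈ 2645.0 → 2645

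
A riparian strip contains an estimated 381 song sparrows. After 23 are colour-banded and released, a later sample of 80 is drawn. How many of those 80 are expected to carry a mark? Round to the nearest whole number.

expected recaptures ≈ 5

Expected recaptures E[R] = M·C / N.
E[R] = 23 × 80 / 381 = 1840 / 381 ≈ 4.8 → 5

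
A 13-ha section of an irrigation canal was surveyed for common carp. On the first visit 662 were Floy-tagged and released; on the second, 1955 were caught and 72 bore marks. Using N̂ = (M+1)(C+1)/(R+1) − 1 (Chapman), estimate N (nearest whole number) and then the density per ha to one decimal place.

N̂ = 663·1956/73 − 1 = 1296828/73 − 1 ≈ 17763.8 → 17764
Density = N̂ / area = 17764 / 13 ≈ 1366.46 → 1366.5 per ha

density ≈ 1366.5 common carp per ha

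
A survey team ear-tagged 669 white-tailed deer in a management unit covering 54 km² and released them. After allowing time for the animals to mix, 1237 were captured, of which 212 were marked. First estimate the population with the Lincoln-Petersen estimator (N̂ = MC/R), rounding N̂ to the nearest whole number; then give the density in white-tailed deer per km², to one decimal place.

density ≈ 72.3 white-tailed deer per km²

N̂ = 669·1237/212 = 827553/212 ≈ 3903.6 → 3904
Density = N̂ / area = 3904 / 54 ≈ 72.30 → 72.3 per km²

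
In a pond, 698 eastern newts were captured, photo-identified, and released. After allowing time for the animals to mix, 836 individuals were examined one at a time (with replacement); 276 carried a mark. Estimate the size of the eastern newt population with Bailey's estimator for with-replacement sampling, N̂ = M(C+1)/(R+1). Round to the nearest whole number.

N ≈ 2109

N̂ = 698·(836+1)/(276+1) = 698·837/277 = 584226/277 ≈ 2109.1 → 2109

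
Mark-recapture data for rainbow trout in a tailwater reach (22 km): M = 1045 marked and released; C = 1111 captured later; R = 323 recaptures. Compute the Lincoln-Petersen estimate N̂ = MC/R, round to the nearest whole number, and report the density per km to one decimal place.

density ≈ 163.4 rainbow trout per km

N̂ = 1045·1111/323 = 1160995/323 ≈ 3594.4 → 3594
Density = N̂ / area = 3594 / 22 ≈ 163.36 → 163.4 per km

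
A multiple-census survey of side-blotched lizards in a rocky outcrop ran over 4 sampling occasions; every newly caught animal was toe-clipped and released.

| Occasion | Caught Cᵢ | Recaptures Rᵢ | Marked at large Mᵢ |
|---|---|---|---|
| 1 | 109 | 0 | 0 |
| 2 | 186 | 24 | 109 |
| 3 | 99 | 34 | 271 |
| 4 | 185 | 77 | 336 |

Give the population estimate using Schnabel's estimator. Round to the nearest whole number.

N ≈ 809

Σ MᵢCᵢ = 0·109 + 109·186 + 271·99 + 336·185 = 0 + 20274 + 26829 + 62160 = 109263
Σ Rᵢ = 0 + 24 + 34 + 77 = 135
N̂ = 109263 / 135 ≈ 809.4 → 809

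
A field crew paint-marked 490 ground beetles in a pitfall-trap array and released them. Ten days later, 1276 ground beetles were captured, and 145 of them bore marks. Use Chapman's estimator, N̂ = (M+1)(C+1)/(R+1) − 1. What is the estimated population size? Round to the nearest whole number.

N̂ = (490+1)(1276+1)/(145+1) − 1 = 491·1277/146 − 1
= 627007/146 − 1 ≈ 4294.6 − 1 ≈ 4293.6 → 4294

N ≈ 4294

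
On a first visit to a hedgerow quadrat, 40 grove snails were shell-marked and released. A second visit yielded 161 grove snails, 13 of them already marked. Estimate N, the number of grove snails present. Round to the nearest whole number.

If marked individuals mix randomly, R/C ≈ M/N, giving N ≈ M·C/R.
N = (40 × 161) / 13 = 6440 / 13 ≈ 495.4 → 495

N ≈ 495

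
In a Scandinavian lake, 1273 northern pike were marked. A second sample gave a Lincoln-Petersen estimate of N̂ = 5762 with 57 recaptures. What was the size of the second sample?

From N = M·C/R: C = N·R / M = 5762·57 / 1273 = 328434 / 1273 = 258.

C = 258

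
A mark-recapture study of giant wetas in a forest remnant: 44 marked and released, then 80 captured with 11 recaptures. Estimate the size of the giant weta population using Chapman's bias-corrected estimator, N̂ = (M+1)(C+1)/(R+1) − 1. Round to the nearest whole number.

N ≈ 303

N̂ = (44+1)(80+1)/(11+1) − 1 = 45·81/12 − 1
= 3645/12 − 1 ≈ 303.8 − 1 ≈ 302.8 → 303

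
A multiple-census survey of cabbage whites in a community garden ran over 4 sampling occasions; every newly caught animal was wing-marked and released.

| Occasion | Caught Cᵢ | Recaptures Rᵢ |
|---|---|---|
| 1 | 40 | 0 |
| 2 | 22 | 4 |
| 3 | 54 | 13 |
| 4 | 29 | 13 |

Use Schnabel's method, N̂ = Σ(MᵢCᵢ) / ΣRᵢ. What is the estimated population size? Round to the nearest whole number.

N ≈ 229

Marked at large before each occasion: Mᵢ = Σⱼ<ᵢ (Cⱼ − Rⱼ) → M1=0, M2=40, M3=58, M4=99
Σ MᵢCᵢ = 0·40 + 40·22 + 58·54 + 99·29 = 0 + 880 + 3132 + 2871 = 6883
Σ Rᵢ = 0 + 4 + 13 + 13 = 30
N̂ = 6883 / 30 ≈ 229.4 → 229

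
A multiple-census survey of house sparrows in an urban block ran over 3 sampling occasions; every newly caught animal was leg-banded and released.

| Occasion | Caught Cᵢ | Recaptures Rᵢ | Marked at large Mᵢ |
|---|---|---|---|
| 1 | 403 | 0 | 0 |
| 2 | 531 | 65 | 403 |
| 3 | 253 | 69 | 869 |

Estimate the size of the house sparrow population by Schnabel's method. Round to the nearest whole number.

N ≈ 3238

Σ MᵢCᵢ = 0·403 + 403·531 + 869·253 = 0 + 213993 + 219857 = 433850
Σ Rᵢ = 0 + 65 + 69 = 134
N̂ = 433850 / 134 ≈ 3237.7 → 3238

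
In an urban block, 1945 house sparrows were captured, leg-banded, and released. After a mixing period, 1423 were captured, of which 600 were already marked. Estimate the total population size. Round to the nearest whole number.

N ≈ 4613

N = (1945 × 1423) / 600 = 2767735 / 600 ≈ 4612.9 → 4613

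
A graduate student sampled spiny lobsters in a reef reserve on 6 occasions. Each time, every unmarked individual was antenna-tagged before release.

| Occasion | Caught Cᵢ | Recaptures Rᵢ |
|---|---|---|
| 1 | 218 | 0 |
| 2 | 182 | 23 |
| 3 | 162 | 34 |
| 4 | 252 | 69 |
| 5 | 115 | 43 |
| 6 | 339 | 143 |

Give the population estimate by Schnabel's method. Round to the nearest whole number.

N ≈ 1810

Marked at large before each occasion: Mᵢ = Σⱼ<ᵢ (Cⱼ − Rⱼ) → M1=0, M2=218, M3=377, M4=505, M5=688, M6=760
Σ MᵢCᵢ = 0·218 + 218·182 + 377·162 + 505·252 + 688·115 + 760·339 = 0 + 39676 + 61074 + 127260 + 79120 + 257640 = 564770
Σ Rᵢ = 0 + 23 + 34 + 69 + 43 + 143 = 312
N̂ = 564770 / 312 ≈ 1810.2 → 1810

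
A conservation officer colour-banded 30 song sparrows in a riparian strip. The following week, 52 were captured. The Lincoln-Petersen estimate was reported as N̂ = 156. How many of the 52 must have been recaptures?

R = 10

From N = M·C/R: R = M·C / N = 30·52 / 156 = 1560 / 156 = 10.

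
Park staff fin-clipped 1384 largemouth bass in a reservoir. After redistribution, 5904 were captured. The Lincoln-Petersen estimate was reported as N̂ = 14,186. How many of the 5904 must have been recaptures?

From N = M·C/R: R = M·C / N = 1384·5904 / 14186 = 8171136 / 14186 = 576.

R = 576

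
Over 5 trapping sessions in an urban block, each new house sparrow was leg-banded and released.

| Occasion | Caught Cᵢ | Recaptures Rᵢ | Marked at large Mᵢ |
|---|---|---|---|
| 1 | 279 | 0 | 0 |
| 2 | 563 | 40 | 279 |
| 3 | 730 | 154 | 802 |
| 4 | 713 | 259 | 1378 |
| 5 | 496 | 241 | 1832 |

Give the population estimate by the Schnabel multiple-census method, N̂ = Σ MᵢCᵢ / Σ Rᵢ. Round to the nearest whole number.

Σ MᵢCᵢ = 0·279 + 279·563 + 802·730 + 1378·713 + 1832·496 = 0 + 157077 + 585460 + 982514 + 908672 = 2633723
Σ Rᵢ = 0 + 40 + 154 + 259 + 241 = 694
N̂ = 2633723 / 694 ≈ 3795.0 → 3795

N ≈ 3795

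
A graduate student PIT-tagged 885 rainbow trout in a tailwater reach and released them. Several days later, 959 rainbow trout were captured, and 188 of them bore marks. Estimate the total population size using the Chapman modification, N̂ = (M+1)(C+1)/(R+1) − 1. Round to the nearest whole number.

N ≈ 4499

N̂ = (885+1)(959+1)/(188+1) − 1 = 886·960/189 − 1
= 850560/189 − 1 ≈ 4500.3 − 1 ≈ 4499.3 → 4499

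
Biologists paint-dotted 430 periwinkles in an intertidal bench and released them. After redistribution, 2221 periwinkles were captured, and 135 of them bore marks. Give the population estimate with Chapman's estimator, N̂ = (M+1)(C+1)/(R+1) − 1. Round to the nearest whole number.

N ≈ 7041

N̂ = (430+1)(2221+1)/(135+1) − 1 = 431·2222/136 − 1
= 957682/136 − 1 ≈ 7041.8 − 1 ≈ 7040.8 → 7041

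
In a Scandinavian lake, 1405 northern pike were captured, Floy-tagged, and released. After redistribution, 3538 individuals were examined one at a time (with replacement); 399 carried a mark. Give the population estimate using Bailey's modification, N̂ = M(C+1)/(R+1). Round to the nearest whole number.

N ≈ 12,431

N̂ = 1405·(3538+1)/(399+1) = 1405·3539/400 = 4972295/400 ≈ 12430.7 → 12431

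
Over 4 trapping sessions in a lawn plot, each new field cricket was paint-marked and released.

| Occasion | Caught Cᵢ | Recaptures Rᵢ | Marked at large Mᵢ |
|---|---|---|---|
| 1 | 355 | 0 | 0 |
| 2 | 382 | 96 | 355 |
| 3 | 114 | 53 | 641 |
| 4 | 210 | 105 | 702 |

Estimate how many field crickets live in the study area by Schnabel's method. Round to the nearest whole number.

Σ MᵢCᵢ = 0·355 + 355·382 + 641·114 + 702·210 = 0 + 135610 + 73074 + 147420 = 356104
Σ Rᵢ = 0 + 96 + 53 + 105 = 254
N̂ = 356104 / 254 ≈ 1402.0 → 1402

N ≈ 1402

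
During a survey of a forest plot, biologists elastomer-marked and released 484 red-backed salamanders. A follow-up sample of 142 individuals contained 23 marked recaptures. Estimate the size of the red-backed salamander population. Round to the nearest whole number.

Lincoln-Petersen assumes M/N = R/C, so N = M·C / R.
N = (484 × 142) / 23 = 68728 / 23 ≈ 2988.2 → 2988

N ≈ 2988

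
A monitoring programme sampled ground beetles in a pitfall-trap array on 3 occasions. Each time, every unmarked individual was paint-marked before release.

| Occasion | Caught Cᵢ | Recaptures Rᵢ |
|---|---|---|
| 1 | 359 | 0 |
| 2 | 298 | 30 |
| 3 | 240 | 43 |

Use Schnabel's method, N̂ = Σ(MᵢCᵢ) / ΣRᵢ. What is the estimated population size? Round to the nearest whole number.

Marked at large before each occasion: Mᵢ = Σⱼ<ᵢ (Cⱼ − Rⱼ) → M1=0, M2=359, M3=627
Σ MᵢCᵢ = 0·359 + 359·298 + 627·240 = 0 + 106982 + 150480 = 257462
Σ Rᵢ = 0 + 30 + 43 = 73
N̂ = 257462 / 73 ≈ 3526.9 → 3527

N ≈ 3527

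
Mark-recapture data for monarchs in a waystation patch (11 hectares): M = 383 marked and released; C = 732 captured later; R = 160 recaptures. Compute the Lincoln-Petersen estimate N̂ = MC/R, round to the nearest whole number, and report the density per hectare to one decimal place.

N̂ = 383·732/160 = 280356/160 ≈ 1752.2 → 1752
Density = N̂ / area = 1752 / 11 ≈ 159.27 → 159.3 per hectare

density ≈ 159.3 monarchs per hectare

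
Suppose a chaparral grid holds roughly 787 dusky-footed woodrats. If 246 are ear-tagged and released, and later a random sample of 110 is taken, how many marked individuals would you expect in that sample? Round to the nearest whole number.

Expected recaptures E[R] = M·C / N.
E[R] = 246 × 110 / 787 = 27060 / 787 ≈ 34.4 → 34

expected recaptures ≈ 34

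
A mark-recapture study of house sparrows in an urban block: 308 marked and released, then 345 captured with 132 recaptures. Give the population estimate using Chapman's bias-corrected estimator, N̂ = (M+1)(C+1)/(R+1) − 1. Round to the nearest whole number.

N ≈ 803

N̂ = (308+1)(345+1)/(132+1) − 1 = 309·346/133 − 1
= 106914/133 − 1 ≈ 803.9 − 1 ≈ 802.9 → 803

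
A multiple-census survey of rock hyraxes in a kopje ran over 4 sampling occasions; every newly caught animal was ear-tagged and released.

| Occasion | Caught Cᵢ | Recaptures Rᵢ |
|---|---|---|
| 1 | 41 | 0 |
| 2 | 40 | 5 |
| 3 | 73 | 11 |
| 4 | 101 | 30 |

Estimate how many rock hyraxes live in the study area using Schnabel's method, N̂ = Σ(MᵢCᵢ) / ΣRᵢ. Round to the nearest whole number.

N ≈ 459

Marked at large before each occasion: Mᵢ = Σⱼ<ᵢ (Cⱼ − Rⱼ) → M1=0, M2=41, M3=76, M4=138
Σ MᵢCᵢ = 0·41 + 41·40 + 76·73 + 138·101 = 0 + 1640 + 5548 + 13938 = 21126
Σ Rᵢ = 0 + 5 + 11 + 30 = 46
N̂ = 21126 / 46 ≈ 459.3 → 459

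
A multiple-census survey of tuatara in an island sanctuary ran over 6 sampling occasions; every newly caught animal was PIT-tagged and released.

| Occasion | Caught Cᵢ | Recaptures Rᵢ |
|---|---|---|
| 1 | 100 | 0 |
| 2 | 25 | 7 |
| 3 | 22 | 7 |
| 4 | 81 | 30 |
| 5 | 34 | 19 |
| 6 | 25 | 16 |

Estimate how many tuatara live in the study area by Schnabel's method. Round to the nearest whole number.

N ≈ 343

Marked at large before each occasion: Mᵢ = Σⱼ<ᵢ (Cⱼ − Rⱼ) → M1=0, M2=100, M3=118, M4=133, M5=184, M6=199
Σ MᵢCᵢ = 0·100 + 100·25 + 118·22 + 133·81 + 184·34 + 199·25 = 0 + 2500 + 2596 + 10773 + 6256 + 4975 = 27100
Σ Rᵢ = 0 + 7 + 7 + 30 + 19 + 16 = 79
N̂ = 27100 / 79 ≈ 343.0 → 343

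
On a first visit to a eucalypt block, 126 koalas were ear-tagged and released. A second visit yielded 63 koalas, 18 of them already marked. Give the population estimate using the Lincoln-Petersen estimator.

Lincoln-Petersen assumes M/N = R/C, so N = M·C / R.
N = (126 × 63) / 18 = 7938 / 18 = 441

N = 441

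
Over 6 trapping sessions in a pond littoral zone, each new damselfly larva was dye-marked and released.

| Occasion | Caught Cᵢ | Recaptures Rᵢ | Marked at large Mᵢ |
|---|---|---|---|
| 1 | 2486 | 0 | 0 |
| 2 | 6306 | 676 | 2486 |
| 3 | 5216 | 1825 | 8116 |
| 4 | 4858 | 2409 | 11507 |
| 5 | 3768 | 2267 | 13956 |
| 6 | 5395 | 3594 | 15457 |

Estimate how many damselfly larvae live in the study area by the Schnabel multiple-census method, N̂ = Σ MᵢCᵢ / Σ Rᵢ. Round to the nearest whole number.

N ≈ 23,200

Σ MᵢCᵢ = 0·2486 + 2486·6306 + 8116·5216 + 11507·4858 + 13956·3768 + 15457·5395 = 0 + 15676716 + 42333056 + 55901006 + 52586208 + 83390515 = 249887501
Σ Rᵢ = 0 + 676 + 1825 + 2409 + 2267 + 3594 = 10771
N̂ = 249887501 / 10771 ≈ 23200.0 → 23200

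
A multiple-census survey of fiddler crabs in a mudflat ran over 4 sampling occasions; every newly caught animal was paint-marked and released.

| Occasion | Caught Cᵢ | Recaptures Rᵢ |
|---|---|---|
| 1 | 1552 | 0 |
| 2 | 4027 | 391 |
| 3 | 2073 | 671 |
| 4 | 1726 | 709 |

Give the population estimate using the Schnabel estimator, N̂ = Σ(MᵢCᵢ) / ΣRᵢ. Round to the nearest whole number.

Marked at large before each occasion: Mᵢ = Σⱼ<ᵢ (Cⱼ − Rⱼ) → M1=0, M2=1552, M3=5188, M4=6590
Σ MᵢCᵢ = 0·1552 + 1552·4027 + 5188·2073 + 6590·1726 = 0 + 6249904 + 10754724 + 11374340 = 28378968
Σ Rᵢ = 0 + 391 + 671 + 709 = 1771
N̂ = 28378968 / 1771 ≈ 16024.3 → 16024

N ≈ 16,024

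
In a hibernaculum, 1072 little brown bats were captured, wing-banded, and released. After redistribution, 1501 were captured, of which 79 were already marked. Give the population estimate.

N = 20,368

Lincoln-Petersen assumes M/N = R/C, so N = M·C / R.
N = (1072 × 1501) / 79 = 1609072 / 79 = 20368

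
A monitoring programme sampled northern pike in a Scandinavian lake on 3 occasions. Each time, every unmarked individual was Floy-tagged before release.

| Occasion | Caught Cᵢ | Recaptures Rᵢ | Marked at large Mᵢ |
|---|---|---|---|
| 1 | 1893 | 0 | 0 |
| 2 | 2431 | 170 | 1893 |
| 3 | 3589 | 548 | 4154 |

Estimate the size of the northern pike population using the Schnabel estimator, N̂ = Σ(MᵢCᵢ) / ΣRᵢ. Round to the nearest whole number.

N ≈ 27,174

Σ MᵢCᵢ = 0·1893 + 1893·2431 + 4154·3589 = 0 + 4601883 + 14908706 = 19510589
Σ Rᵢ = 0 + 170 + 548 = 718
N̂ = 19510589 / 718 ≈ 27173.5 → 27174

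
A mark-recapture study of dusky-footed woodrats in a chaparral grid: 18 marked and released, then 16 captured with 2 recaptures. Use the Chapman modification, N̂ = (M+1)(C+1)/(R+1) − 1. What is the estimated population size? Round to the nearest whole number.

N ≈ 107

N̂ = (18+1)(16+1)/(2+1) − 1 = 19·17/3 − 1
= 323/3 − 1 ≈ 107.7 − 1 ≈ 106.7 → 107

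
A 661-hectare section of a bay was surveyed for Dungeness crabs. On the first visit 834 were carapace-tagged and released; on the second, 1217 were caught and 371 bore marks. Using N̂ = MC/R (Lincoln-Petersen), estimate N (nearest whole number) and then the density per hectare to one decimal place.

density ≈ 4.1 Dungeness crabs per hectare

N̂ = 834·1217/371 = 1014978/371 ≈ 2735.8 → 2736
Density = N̂ / area = 2736 / 661 ≈ 4.14 → 4.1 per hectare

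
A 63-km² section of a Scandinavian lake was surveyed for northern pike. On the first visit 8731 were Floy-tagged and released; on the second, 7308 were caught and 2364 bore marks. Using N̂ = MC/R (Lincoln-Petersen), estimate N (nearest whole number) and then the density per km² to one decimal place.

N̂ = 8731·7308/2364 = 63806148/2364 ≈ 26990.8 → 26991
Density = N̂ / area = 26991 / 63 ≈ 428.43 → 428.4 per km²

density ≈ 428.4 northern pike per km²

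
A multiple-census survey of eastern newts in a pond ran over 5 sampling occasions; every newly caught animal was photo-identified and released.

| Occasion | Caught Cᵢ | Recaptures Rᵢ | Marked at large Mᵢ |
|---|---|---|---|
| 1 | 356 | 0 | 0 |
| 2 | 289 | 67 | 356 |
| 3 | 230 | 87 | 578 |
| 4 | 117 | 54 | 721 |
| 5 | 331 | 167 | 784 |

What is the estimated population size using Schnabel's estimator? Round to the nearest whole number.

N ≈ 1546

Σ MᵢCᵢ = 0·356 + 356·289 + 578·230 + 721·117 + 784·331 = 0 + 102884 + 132940 + 84357 + 259504 = 579685
Σ Rᵢ = 0 + 67 + 87 + 54 + 167 = 375
N̂ = 579685 / 375 ≈ 1545.8 → 1546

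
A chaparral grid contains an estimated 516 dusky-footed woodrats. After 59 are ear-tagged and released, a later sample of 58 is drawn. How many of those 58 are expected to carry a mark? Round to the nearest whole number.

Expected recaptures E[R] = M·C / N.
E[R] = 59 × 58 / 516 = 3422 / 516 ≈ 6.6 → 7

expected recaptures ≈ 7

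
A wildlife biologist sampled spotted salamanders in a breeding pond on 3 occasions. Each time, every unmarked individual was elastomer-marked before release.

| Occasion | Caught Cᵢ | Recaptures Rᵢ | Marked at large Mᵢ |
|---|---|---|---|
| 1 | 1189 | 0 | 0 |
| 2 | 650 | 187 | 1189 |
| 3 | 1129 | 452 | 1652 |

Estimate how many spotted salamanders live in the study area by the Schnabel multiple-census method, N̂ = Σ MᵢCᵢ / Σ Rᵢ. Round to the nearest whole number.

Σ MᵢCᵢ = 0·1189 + 1189·650 + 1652·1129 = 0 + 772850 + 1865108 = 2637958
Σ Rᵢ = 0 + 187 + 452 = 639
N̂ = 2637958 / 639 ≈ 4128.3 → 4128

N ≈ 4128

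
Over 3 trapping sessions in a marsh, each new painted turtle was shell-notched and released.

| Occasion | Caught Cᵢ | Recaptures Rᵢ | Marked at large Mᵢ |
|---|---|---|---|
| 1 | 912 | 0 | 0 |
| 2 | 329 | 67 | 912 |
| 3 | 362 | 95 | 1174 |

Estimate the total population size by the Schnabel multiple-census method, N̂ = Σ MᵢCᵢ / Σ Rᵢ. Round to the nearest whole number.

Σ MᵢCᵢ = 0·912 + 912·329 + 1174·362 = 0 + 300048 + 424988 = 725036
Σ Rᵢ = 0 + 67 + 95 = 162
N̂ = 725036 / 162 ≈ 4475.5 → 4476

N ≈ 4476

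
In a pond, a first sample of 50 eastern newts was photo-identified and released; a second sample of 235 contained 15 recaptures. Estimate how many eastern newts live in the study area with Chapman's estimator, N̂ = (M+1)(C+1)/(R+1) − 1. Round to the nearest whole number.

N ≈ 751

N̂ = (50+1)(235+1)/(15+1) − 1 = 51·236/16 − 1
= 12036/16 − 1 ≈ 752.2 − 1 ≈ 751.2 → 751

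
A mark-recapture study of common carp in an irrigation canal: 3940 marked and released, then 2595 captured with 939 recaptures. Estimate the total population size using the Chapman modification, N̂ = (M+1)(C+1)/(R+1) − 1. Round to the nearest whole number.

N̂ = (3940+1)(2595+1)/(939+1) − 1 = 3941·2596/940 − 1
= 10230836/940 − 1 ≈ 10883.9 − 1 ≈ 10882.9 → 10883

N ≈ 10,883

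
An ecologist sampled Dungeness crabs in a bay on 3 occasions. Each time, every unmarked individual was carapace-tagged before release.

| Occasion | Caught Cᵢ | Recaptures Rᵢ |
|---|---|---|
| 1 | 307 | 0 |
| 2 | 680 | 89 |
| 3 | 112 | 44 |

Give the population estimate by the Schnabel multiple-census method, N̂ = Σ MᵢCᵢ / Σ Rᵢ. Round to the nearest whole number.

N ≈ 2326

Marked at large before each occasion: Mᵢ = Σⱼ<ᵢ (Cⱼ − Rⱼ) → M1=0, M2=307, M3=898
Σ MᵢCᵢ = 0·307 + 307·680 + 898·112 = 0 + 208760 + 100576 = 309336
Σ Rᵢ = 0 + 89 + 44 = 133
N̂ = 309336 / 133 ≈ 2325.8 → 2326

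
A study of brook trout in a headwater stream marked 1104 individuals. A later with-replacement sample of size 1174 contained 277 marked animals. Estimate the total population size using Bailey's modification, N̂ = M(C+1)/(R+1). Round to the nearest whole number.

N ≈ 4666

N̂ = 1104·(1174+1)/(277+1) = 1104·1175/278 = 1297200/278 ≈ 4666.2 → 4666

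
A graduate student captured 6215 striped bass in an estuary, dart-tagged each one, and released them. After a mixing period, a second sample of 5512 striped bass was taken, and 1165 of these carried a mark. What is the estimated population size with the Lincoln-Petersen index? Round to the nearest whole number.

N ≈ 29,405

Lincoln-Petersen assumes M/N = R/C, so N = M·C / R.
N = (6215 × 5512) / 1165 = 34257080 / 1165 ≈ 29405.2 → 29405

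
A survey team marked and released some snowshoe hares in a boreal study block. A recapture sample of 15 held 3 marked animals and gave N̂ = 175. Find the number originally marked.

From N = M·C/R: M = N·R / C = 175·3 / 15 = 525 / 15 = 35.

M = 35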